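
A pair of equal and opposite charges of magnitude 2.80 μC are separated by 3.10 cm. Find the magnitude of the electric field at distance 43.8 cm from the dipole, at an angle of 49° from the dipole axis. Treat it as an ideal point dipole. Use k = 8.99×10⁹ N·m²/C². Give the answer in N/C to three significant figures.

Dipole moment p = qd = (2.80×10⁻⁶ C)(0.0310 m) = 8.68×10⁻⁸ C·m.
At angle θ the dipole field magnitude is E = (kp/r³)·√(1 + 3cos²θ).
kp/r³ = (8.99×10⁹)(8.68×10⁻⁸) / (0.438)³ = 9287 N/C.
√(1 + 3cos²49°) = √(1 + 3·0.4304) = √2.2912 ≈ 1.5137.
E ≈ 9287 × 1.514 = 1.406×10⁴ N/C.

E ≈ 1.41×10⁴ N/C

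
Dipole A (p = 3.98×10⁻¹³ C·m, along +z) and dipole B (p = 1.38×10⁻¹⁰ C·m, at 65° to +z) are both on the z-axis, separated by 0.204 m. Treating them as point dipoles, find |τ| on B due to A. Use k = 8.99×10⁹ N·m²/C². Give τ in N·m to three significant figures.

τ ≈ 1.05×10⁻¹⁰ N·m

The second dipole sits on the axis of the first, so the field there is axial: E₁ = 2kp₁/r³ along +z.
E₁ = 2(8.99×10⁹)(3.98×10⁻¹³)/(0.204)³ = 0.8429 N/C.
Torque on the second dipole: τ = p₂ E₁ sinθ.
τ = (1.38×10⁻¹⁰)(0.8429)·sin65° = 1.054×10⁻¹⁰ N·m.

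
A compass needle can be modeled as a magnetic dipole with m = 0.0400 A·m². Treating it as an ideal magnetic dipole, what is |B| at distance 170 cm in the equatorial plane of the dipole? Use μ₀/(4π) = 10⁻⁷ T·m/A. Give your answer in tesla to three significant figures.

B ≈ 8.14×10⁻¹⁰ T

In the equatorial plane B = (μ₀/4π)·m/r³ (half the axial value).
B = (10⁻⁷)·(0.0400) / (1.70)³ = 8.142×10⁻¹⁰ T.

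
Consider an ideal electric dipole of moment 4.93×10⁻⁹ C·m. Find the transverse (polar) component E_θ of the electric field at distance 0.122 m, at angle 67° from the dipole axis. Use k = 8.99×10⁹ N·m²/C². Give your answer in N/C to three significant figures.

E_θ ≈ 2.25×10⁴ N/C

For a dipole, E_θ = (kp sinθ)/r³.
kp/r³ = (8.99×10⁹)(4.93×10⁻⁹)/(0.122)³ = 2.441×10⁴ N/C.
E_θ = 2.441×10⁴·sin67° = 2.247×10⁴ N/C.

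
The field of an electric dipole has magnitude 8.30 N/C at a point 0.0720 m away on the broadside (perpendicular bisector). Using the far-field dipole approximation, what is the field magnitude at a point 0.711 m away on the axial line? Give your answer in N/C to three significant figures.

E ≈ 0.0172 N/C

Dipole fields scale as 1/r³ in the far field.
The axial field is twice the equatorial field at the same r, so the geometry factor is 2/1.
E₂ = E₁ · (2/1) · (r₁/r₂)³ = 8.30 · 2 · (0.0720/0.711)³.
(r₁/r₂)³ = (0.1013)³ = 0.001038.
E₂ ≈ 0.01724 N/C.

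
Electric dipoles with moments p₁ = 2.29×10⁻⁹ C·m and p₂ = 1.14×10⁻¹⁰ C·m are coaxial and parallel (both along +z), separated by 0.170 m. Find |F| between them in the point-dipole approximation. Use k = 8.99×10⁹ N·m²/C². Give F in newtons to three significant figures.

On-axis field of dipole 1 at distance r: E = 2kp₁/r³. Force on dipole 2 is F = p₂·dE/dr (gradient along axis).
dE/dr = −6kp₁/r⁴, so |F| = 6kp₁p₂/r⁴ (attractive for aligned moments).
F = 6(8.99×10⁹)(2.29×10⁻⁹)(1.14×10⁻¹⁰)/(0.170)⁴ = 1.686×10⁻⁵ N.

F ≈ 1.69×10⁻⁵ N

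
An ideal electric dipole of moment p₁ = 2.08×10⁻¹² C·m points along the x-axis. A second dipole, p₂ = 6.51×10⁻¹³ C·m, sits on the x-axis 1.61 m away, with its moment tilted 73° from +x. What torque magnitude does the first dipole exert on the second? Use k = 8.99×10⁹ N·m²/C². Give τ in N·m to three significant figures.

τ ≈ 5.58×10⁻¹⁵ N·m

The second dipole sits on the axis of the first, so the field there is axial: E₁ = 2kp₁/r³ along +x.
E₁ = 2(8.99×10⁹)(2.08×10⁻¹²)/(1.61)³ = 0.008961 N/C.
Torque on the second dipole: τ = p₂ E₁ sinθ.
τ = (6.51×10⁻¹³)(0.008961)·sin73° = 5.579×10⁻¹⁵ N·m.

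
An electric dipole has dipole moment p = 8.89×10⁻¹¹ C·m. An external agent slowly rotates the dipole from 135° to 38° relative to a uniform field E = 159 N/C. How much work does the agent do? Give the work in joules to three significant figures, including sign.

W_ext = ΔU = U(θ₂) − U(θ₁) = −pE cosθ₂ − (−pE cosθ₁) = pE(cosθ₁ − cosθ₂).
W = (8.89×10⁻¹¹)(159)·(cos135° − cos38°) = (1.414×10⁻⁸)·(-1.4951) = -2.113×10⁻⁸ J.

W ≈ -2.11×10⁻⁸ J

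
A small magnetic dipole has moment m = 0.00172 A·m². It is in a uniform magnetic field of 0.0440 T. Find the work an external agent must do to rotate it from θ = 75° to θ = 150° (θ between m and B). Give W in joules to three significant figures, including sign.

W_ext = ΔU = −mB cosθ₂ + mB cosθ₁ = mB(cosθ₁ − cosθ₂).
W = (0.00172)(0.0440)·(cos75° − cos150°) = (7.568×10⁻⁵)·(+1.1248) = 8.513×10⁻⁵ J.

W ≈ 8.51×10⁻⁵ J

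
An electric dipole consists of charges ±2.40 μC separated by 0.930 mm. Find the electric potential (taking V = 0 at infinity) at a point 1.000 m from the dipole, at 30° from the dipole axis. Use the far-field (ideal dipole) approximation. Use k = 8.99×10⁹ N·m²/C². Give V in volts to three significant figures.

Dipole moment p = qd = (2.40×10⁻⁶ C)(9.30×10⁻⁴ m) = 2.232×10⁻⁹ C·m.
The dipole potential is V = kp cosθ / r².
V = (8.99×10⁹)(2.232×10⁻⁹)·cos30° / (1.00)² = 17.38 V.

V ≈ 17.4 V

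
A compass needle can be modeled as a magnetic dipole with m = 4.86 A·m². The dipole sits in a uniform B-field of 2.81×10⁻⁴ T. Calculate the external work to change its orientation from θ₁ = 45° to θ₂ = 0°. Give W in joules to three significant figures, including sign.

W_ext = ΔU = −mB cosθ₂ + mB cosθ₁ = mB(cosθ₁ − cosθ₂).
W = (4.86)(2.81×10⁻⁴)·(cos45° − cos0°) = (0.001366)·(-0.2929) = -4.000×10⁻⁴ J.

W ≈ -4.00×10⁻⁴ J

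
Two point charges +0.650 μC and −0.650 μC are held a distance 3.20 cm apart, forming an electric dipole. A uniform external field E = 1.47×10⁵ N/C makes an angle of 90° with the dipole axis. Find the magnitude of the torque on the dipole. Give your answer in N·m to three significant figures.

τ ≈ 0.00306 N·m

Dipole moment p = qd = (6.50×10⁻⁷ C)(0.0320 m) = 2.08×10⁻⁸ C·m.
Torque on an electric dipole: τ = pE sinθ.
τ = (2.08×10⁻⁸)(1.47×10⁵)·sin90° = 0.003058 N·m.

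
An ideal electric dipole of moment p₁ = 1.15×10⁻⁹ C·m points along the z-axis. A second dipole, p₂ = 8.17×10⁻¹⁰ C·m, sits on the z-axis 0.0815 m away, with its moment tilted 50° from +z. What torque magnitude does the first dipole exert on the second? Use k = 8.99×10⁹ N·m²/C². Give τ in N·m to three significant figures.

The second dipole sits on the axis of the first, so the field there is axial: E₁ = 2kp₁/r³ along +z.
E₁ = 2(8.99×10⁹)(1.15×10⁻⁹)/(0.0815)³ = 3.820×10⁴ N/C.
Torque on the second dipole: τ = p₂ E₁ sinθ.
τ = (8.17×10⁻¹⁰)(3.820×10⁴)·sin50° = 2.391×10⁻⁵ N·m.

τ ≈ 2.39×10⁻⁵ N·m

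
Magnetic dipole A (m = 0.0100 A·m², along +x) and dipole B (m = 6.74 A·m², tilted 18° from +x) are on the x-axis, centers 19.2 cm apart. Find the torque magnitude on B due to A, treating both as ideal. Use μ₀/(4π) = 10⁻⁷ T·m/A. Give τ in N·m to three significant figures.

Dipole B is on the axis of dipole A, so B₁ there is axial: B₁ = (μ₀/4π)·2m₁/r³ along +x.
B₁ = 2(10⁻⁷)(0.0100)/(0.192)³ = 2.826×10⁻⁷ T.
τ = m₂ B₁ sinθ.
τ = (6.74)(2.826×10⁻⁷)·sin18° = 5.885×10⁻⁷ N·m.

τ ≈ 5.89×10⁻⁷ N·m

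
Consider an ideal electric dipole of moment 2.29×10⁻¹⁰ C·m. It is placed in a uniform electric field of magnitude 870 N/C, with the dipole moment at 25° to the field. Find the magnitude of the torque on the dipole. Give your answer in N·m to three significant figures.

τ ≈ 8.42×10⁻⁸ N·m

Torque on an electric dipole: τ = pE sinθ.
τ = (2.29×10⁻¹⁰)(870)·sin25° = 8.420×10⁻⁸ N·m.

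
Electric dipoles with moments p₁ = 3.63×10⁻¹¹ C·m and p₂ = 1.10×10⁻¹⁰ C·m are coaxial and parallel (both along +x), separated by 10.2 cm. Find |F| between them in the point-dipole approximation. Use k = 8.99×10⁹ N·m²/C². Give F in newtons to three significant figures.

On-axis field of dipole 1 at distance r: E = 2kp₁/r³. Force on dipole 2 is F = p₂·dE/dr (gradient along axis).
dE/dr = −6kp₁/r⁴, so |F| = 6kp₁p₂/r⁴ (attractive for aligned moments).
F = 6(8.99×10⁹)(3.63×10⁻¹¹)(1.10×10⁻¹⁰)/(0.102)⁴ = 1.990×10⁻⁶ N.

F ≈ 1.99×10⁻⁶ N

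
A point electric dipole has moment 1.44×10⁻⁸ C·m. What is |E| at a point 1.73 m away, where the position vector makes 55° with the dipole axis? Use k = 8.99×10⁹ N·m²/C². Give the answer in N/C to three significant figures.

E ≈ 35.2 N/C

At angle θ the dipole field magnitude is E = (kp/r³)·√(1 + 3cos²θ).
kp/r³ = (8.99×10⁹)(1.44×10⁻⁸) / (1.73)³ = 25.00 N/C.
√(1 + 3cos²55°) = √(1 + 3·0.3290) = √1.9870 ≈ 1.4096.
E ≈ 25.00 × 1.410 = 35.24 N/C.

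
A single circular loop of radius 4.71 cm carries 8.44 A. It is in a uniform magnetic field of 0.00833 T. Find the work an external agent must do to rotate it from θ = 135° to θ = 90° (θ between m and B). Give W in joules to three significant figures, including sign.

W ≈ -3.46×10⁻⁴ J

Magnetic moment m = IA = Iπa² = (8.44)·π·(0.0471)² = 0.05882 A·m².
W_ext = ΔU = −mB cosθ₂ + mB cosθ₁ = mB(cosθ₁ − cosθ₂).
W = (0.05882)(0.00833)·(cos135° − cos90°) = (4.900×10⁻⁴)·(-0.7071) = -3.465×10⁻⁴ J.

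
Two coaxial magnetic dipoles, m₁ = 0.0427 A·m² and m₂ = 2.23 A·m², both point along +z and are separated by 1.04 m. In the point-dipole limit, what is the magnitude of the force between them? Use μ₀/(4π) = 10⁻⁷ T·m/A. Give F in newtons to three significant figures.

F ≈ 4.88×10⁻⁸ N

On-axis B of dipole 1: B = (μ₀/4π)·2m₁/r³. Force on dipole 2: F = m₂·dB/dr.
dB/dr = −(μ₀/4π)·6m₁/r⁴, so |F| = (μ₀/4π)·6m₁m₂/r⁴.
F = 6(10⁻⁷)(0.0427)(2.23)/(1.04)⁴ = 4.884×10⁻⁸ N.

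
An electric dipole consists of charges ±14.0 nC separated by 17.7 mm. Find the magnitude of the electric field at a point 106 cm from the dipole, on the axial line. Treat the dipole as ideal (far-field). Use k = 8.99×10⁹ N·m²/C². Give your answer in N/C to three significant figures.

E ≈ 3.74 N/C

Dipole moment p = qd = (1.40×10⁻⁸ C)(0.0177 m) = 2.478×10⁻¹⁰ C·m.
On the dipole axis E = 2kp/r³.
E = 2·(8.99×10⁹)(2.478×10⁻¹⁰) / (1.06)³ = 3.741 N/C.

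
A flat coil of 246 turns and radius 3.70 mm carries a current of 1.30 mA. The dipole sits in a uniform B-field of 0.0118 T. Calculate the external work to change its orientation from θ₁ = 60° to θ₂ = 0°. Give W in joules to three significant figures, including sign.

W ≈ -8.11×10⁻⁸ J

m = NIA = NIπa² = 246·(0.00130)·π·(0.00370)² = 1.375×10⁻⁵ A·m².
W_ext = ΔU = −mB cosθ₂ + mB cosθ₁ = mB(cosθ₁ − cosθ₂).
W = (1.375×10⁻⁵)(0.0118)·(cos60° − cos0°) = (1.623×10⁻⁷)·(-0.5000) = -8.112×10⁻⁸ J.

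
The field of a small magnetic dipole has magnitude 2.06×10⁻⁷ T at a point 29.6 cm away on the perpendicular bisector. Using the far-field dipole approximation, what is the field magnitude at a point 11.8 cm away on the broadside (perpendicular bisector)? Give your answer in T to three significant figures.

B ≈ 3.25×10⁻⁶ T

Dipole fields scale as 1/r³ in the far field; the geometry is the same at both points.
B₂ = B₁ · (r₁/r₂)³ = 2.06×10⁻⁷ · (29.6/11.8)³.
(r₁/r₂)³ = (2.508)³ = 15.78.
B₂ ≈ 3.252×10⁻⁶ T.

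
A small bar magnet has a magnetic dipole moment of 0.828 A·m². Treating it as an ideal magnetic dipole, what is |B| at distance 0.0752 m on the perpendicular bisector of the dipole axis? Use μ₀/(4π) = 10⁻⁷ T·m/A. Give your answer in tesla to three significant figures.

In the equatorial plane B = (μ₀/4π)·m/r³ (half the axial value).
B = (10⁻⁷)·(0.828) / (0.0752)³ = 1.947×10⁻⁴ T.

B ≈ 1.95×10⁻⁴ T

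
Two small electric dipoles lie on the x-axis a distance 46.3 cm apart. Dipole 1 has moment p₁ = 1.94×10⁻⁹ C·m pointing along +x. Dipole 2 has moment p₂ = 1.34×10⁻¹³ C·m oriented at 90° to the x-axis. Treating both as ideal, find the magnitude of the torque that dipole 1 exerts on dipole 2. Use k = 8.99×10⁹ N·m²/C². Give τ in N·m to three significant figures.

τ ≈ 4.71×10⁻¹¹ N·m

The second dipole sits on the axis of the first, so the field there is axial: E₁ = 2kp₁/r³ along +x.
E₁ = 2(8.99×10⁹)(1.94×10⁻⁹)/(0.463)³ = 351.4 N/C.
Torque on the second dipole: τ = p₂ E₁ sinθ.
τ = (1.34×10⁻¹³)(351.4)·sin90° = 4.709×10⁻¹¹ N·m.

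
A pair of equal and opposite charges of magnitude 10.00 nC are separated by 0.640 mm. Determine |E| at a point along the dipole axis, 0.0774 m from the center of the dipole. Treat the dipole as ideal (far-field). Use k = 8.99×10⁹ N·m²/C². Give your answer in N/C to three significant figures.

Dipole moment p = qd = (1.00×10⁻⁸ C)(6.40×10⁻⁴ m) = 6.40×10⁻¹² C·m.
On the dipole axis E = 2kp/r³.
E = 2·(8.99×10⁹)(6.40×10⁻¹²) / (0.0774)³ = 248.2 N/C.

E ≈ 248 N/C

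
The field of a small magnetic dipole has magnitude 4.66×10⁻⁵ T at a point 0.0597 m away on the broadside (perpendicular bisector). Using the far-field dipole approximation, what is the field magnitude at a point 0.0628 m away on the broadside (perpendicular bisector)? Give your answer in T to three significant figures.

Dipole fields scale as 1/r³ in the far field; the geometry is the same at both points.
B₂ = B₁ · (r₁/r₂)³ = 4.66×10⁻⁵ · (0.0597/0.0628)³.
(r₁/r₂)³ = (0.9506)³ = 0.8591.
B₂ ≈ 4.003×10⁻⁵ T.

B ≈ 4.00×10⁻⁵ T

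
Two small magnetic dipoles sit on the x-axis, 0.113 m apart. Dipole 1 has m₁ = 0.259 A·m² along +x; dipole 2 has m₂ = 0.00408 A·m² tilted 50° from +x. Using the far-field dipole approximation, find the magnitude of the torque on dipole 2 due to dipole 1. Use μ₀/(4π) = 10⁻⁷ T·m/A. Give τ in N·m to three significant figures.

Dipole B is on the axis of dipole A, so B₁ there is axial: B₁ = (μ₀/4π)·2m₁/r³ along +x.
B₁ = 2(10⁻⁷)(0.259)/(0.113)³ = 3.590×10⁻⁵ T.
τ = m₂ B₁ sinθ.
τ = (0.00408)(3.590×10⁻⁵)·sin50° = 1.122×10⁻⁷ N·m.

τ ≈ 1.12×10⁻⁷ N·m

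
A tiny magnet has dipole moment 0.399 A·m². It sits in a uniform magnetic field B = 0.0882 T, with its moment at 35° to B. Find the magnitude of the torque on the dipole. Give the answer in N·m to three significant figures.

τ ≈ 0.0202 N·m

Torque on a magnetic dipole: τ = mB sinθ.
τ = (0.399)(0.0882)·sin35° = 0.02019 N·m.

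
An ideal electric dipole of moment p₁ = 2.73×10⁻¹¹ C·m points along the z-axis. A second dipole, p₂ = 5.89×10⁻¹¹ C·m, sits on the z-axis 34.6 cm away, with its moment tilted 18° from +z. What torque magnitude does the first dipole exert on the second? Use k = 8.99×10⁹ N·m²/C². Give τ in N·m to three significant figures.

The second dipole sits on the axis of the first, so the field there is axial: E₁ = 2kp₁/r³ along +z.
E₁ = 2(8.99×10⁹)(2.73×10⁻¹¹)/(0.346)³ = 11.85 N/C.
Torque on the second dipole: τ = p₂ E₁ sinθ.
τ = (5.89×10⁻¹¹)(11.85)·sin18° = 2.157×10⁻¹⁰ N·m.

τ ≈ 2.16×10⁻¹⁰ N·m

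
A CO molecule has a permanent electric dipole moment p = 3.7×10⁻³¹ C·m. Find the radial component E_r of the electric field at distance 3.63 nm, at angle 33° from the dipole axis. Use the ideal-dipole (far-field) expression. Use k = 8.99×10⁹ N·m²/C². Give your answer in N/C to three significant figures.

E_r ≈ 1.17×10⁵ N/C

For a dipole, E_r = (2kp cosθ)/r³.
kp/r³ = (8.99×10⁹)(3.70×10⁻³¹)/(3.63×10⁻⁹)³ = 6.954×10⁴ N/C.
E_r = 2·6.954×10⁴·cos33° = 1.166×10⁵ N/C.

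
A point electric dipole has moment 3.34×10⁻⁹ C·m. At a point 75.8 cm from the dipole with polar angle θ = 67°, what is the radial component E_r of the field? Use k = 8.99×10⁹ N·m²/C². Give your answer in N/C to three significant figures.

E_r ≈ 53.9 N/C

For a dipole, E_r = (2kp cosθ)/r³.
kp/r³ = (8.99×10⁹)(3.34×10⁻⁹)/(0.758)³ = 68.94 N/C.
E_r = 2·68.94·cos67° = 53.88 N/C.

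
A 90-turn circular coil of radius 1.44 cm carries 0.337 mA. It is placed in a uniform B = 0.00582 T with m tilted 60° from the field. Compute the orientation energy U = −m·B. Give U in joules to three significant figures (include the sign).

U ≈ -5.75×10⁻⁸ J

m = NIA = NIπa² = 90·(3.37×10⁻⁴)·π·(0.0144)² = 1.976×10⁻⁵ A·m².
U = −m·B = −mB cosθ.
U = −(1.976×10⁻⁵)(0.00582)·cos60° = -5.750×10⁻⁸ J.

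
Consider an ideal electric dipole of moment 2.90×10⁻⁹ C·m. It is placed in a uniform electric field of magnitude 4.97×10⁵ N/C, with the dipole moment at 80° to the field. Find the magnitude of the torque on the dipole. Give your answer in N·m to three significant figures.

Torque on an electric dipole: τ = pE sinθ.
τ = (2.90×10⁻⁹)(4.97×10⁵)·sin80° = 0.001419 N·m.

τ ≈ 0.00142 N·m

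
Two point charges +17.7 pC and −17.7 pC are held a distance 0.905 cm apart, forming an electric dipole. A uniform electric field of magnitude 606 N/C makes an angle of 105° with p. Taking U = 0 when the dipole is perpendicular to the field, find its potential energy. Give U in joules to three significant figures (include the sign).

Dipole moment p = qd = (1.77×10⁻¹¹ C)(0.00905 m) = 1.602×10⁻¹³ C·m.
U = −p·E = −pE cosθ.
U = −(1.602×10⁻¹³)(606)·cos105° = 2.513×10⁻¹¹ J.

U ≈ 2.51×10⁻¹¹ J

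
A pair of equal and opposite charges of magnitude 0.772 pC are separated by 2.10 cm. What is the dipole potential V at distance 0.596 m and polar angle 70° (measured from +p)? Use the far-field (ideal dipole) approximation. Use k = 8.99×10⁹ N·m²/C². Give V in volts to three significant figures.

V ≈ 1.40×10⁻⁴ V

Dipole moment p = qd = (7.72×10⁻¹³ C)(0.0210 m) = 1.621×10⁻¹⁴ C·m.
The dipole potential is V = kp cosθ / r².
V = (8.99×10⁹)(1.621×10⁻¹⁴)·cos70° / (0.596)² = 1.403×10⁻⁴ V.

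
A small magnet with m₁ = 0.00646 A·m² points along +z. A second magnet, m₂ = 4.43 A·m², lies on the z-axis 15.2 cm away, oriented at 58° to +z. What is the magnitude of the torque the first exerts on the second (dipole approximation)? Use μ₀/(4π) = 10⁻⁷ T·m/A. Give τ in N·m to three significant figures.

τ ≈ 1.38×10⁻⁶ N·m

Dipole B is on the axis of dipole A, so B₁ there is axial: B₁ = (μ₀/4π)·2m₁/r³ along +z.
B₁ = 2(10⁻⁷)(0.00646)/(0.152)³ = 3.679×10⁻⁷ T.
τ = m₂ B₁ sinθ.
τ = (4.43)(3.679×10⁻⁷)·sin58° = 1.382×10⁻⁶ N·m.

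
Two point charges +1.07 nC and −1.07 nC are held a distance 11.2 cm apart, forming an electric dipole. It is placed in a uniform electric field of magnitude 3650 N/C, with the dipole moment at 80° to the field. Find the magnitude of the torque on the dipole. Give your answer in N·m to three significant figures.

Dipole moment p = qd = (1.07×10⁻⁹ C)(0.112 m) = 1.198×10⁻¹⁰ C·m.
Torque on an electric dipole: τ = pE sinθ.
τ = (1.198×10⁻¹⁰)(3650)·sin80° = 4.306×10⁻⁷ N·m.

τ ≈ 4.31×10⁻⁷ N·m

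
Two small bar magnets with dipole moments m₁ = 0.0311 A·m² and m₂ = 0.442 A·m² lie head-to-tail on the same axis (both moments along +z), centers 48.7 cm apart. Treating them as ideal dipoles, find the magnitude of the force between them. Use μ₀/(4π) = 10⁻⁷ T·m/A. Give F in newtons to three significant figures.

F ≈ 1.47×10⁻⁷ N

On-axis B of dipole 1: B = (μ₀/4π)·2m₁/r³. Force on dipole 2: F = m₂·dB/dr.
dB/dr = −(μ₀/4π)·6m₁/r⁴, so |F| = (μ₀/4π)·6m₁m₂/r⁴.
F = 6(10⁻⁷)(0.0311)(0.442)/(0.487)⁴ = 1.466×10⁻⁷ N.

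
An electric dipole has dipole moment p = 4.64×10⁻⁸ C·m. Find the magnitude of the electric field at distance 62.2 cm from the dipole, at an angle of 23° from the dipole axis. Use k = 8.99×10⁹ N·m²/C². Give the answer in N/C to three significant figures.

E ≈ 3260 N/C

At angle θ the dipole field magnitude is E = (kp/r³)·√(1 + 3cos²θ).
kp/r³ = (8.99×10⁹)(4.64×10⁻⁸) / (0.622)³ = 1733 N/C.
√(1 + 3cos²23°) = √(1 + 3·0.8473) = √3.5420 ≈ 1.8820.
E ≈ 1733 × 1.882 = 3262 N/C.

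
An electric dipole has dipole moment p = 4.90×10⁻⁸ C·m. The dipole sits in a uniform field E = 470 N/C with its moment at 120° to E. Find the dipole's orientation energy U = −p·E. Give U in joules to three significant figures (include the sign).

U = −p·E = −pE cosθ.
U = −(4.90×10⁻⁸)(470)·cos120° = 1.151×10⁻⁵ J.

U ≈ 1.15×10⁻⁵ J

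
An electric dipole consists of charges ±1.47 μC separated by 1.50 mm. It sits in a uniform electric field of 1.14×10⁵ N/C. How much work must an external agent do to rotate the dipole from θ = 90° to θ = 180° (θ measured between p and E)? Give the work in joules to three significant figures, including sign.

W ≈ 2.51×10⁻⁴ J

Dipole moment p = qd = (1.47×10⁻⁶ C)(0.00150 m) = 2.205×10⁻⁹ C·m.
W_ext = ΔU = U(θ₂) − U(θ₁) = −pE cosθ₂ − (−pE cosθ₁) = pE(cosθ₁ − cosθ₂).
W = (2.205×10⁻⁹)(1.14×10⁵)·(cos90° − cos180°) = (2.514×10⁻⁴)·(+1.0000) = 2.514×10⁻⁴ J.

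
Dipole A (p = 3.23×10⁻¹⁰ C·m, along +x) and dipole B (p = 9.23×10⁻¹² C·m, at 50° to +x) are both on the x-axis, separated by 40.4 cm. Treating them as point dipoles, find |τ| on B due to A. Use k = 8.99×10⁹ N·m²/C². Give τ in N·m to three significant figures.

τ ≈ 6.23×10⁻¹⁰ N·m

The second dipole sits on the axis of the first, so the field there is axial: E₁ = 2kp₁/r³ along +x.
E₁ = 2(8.99×10⁹)(3.23×10⁻¹⁰)/(0.404)³ = 88.07 N/C.
Torque on the second dipole: τ = p₂ E₁ sinθ.
τ = (9.23×10⁻¹²)(88.07)·sin50° = 6.227×10⁻¹⁰ N·m.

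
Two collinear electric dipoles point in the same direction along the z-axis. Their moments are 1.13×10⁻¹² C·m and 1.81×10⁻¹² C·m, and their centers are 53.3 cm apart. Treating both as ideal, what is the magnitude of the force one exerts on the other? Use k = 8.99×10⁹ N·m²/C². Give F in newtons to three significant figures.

On-axis field of dipole 1 at distance r: E = 2kp₁/r³. Force on dipole 2 is F = p₂·dE/dr (gradient along axis).
dE/dr = −6kp₁/r⁴, so |F| = 6kp₁p₂/r⁴ (attractive for aligned moments).
F = 6(8.99×10⁹)(1.13×10⁻¹²)(1.81×10⁻¹²)/(0.533)⁴ = 1.367×10⁻¹² N.

F ≈ 1.37×10⁻¹² N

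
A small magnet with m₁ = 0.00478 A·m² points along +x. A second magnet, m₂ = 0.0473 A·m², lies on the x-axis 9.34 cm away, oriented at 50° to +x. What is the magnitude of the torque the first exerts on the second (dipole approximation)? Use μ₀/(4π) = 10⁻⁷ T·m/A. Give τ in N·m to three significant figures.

Dipole B is on the axis of dipole A, so B₁ there is axial: B₁ = (μ₀/4π)·2m₁/r³ along +x.
B₁ = 2(10⁻⁷)(0.00478)/(0.0934)³ = 1.173×10⁻⁶ T.
τ = m₂ B₁ sinθ.
τ = (0.0473)(1.173×10⁻⁶)·sin50° = 4.251×10⁻⁸ N·m.

τ ≈ 4.25×10⁻⁸ N·m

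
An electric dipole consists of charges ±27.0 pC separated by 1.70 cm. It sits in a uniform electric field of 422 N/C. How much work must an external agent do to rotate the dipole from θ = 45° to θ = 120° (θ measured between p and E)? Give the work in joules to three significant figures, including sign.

Dipole moment p = qd = (2.70×10⁻¹¹ C)(0.0170 m) = 4.59×10⁻¹³ C·m.
W_ext = ΔU = U(θ₂) − U(θ₁) = −pE cosθ₂ − (−pE cosθ₁) = pE(cosθ₁ − cosθ₂).
W = (4.59×10⁻¹³)(422)·(cos45° − cos120°) = (1.937×10⁻¹⁰)·(+1.2071) = 2.338×10⁻¹⁰ J.

W ≈ 2.34×10⁻¹⁰ J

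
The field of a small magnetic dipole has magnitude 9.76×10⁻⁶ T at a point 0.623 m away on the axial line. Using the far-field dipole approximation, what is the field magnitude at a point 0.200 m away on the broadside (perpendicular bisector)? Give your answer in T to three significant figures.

Dipole fields scale as 1/r³ in the far field.
The axial field is twice the equatorial field at the same r, so the geometry factor is 1/2.
B₂ = B₁ · (1/2) · (r₁/r₂)³ = 9.76×10⁻⁶ · 0.5 · (0.623/0.200)³.
(r₁/r₂)³ = (3.115)³ = 30.23.
B₂ ≈ 1.475×10⁻⁴ T.

B ≈ 1.48×10⁻⁴ T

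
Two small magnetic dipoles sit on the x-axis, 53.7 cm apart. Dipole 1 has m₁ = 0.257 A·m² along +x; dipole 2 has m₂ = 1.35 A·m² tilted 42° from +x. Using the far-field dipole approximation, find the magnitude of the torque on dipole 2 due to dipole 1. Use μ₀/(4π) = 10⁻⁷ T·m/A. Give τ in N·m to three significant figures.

τ ≈ 3.00×10⁻⁷ N·m

Dipole B is on the axis of dipole A, so B₁ there is axial: B₁ = (μ₀/4π)·2m₁/r³ along +x.
B₁ = 2(10⁻⁷)(0.257)/(0.537)³ = 3.319×10⁻⁷ T.
τ = m₂ B₁ sinθ.
τ = (1.35)(3.319×10⁻⁷)·sin42° = 2.998×10⁻⁷ N·m.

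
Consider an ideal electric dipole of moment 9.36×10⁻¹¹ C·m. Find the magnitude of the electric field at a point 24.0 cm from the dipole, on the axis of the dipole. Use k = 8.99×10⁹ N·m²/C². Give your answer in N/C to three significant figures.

E ≈ 122 N/C

On the dipole axis E = 2kp/r³.
E = 2·(8.99×10⁹)(9.36×10⁻¹¹) / (0.240)³ = 121.7 N/C.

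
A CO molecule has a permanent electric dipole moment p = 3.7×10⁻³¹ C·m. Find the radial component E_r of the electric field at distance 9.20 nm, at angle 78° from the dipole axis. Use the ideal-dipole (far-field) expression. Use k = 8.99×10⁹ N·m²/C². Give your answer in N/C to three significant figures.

E_r ≈ 1780 N/C

For a dipole, E_r = (2kp cosθ)/r³.
kp/r³ = (8.99×10⁹)(3.70×10⁻³¹)/(9.20×10⁻⁹)³ = 4272 N/C.
E_r = 2·4272·cos78° = 1776 N/C.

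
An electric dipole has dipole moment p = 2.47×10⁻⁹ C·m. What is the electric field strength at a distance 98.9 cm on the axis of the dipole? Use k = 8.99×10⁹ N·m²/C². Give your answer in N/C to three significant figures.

E ≈ 45.9 N/C

On the dipole axis E = 2kp/r³.
E = 2·(8.99×10⁹)(2.47×10⁻⁹) / (0.989)³ = 45.91 N/C.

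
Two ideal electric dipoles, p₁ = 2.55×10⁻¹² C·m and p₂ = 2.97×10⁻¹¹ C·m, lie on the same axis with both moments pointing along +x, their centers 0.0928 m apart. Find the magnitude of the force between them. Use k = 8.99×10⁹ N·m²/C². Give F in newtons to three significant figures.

F ≈ 5.51×10⁻⁸ N

On-axis field of dipole 1 at distance r: E = 2kp₁/r³. Force on dipole 2 is F = p₂·dE/dr (gradient along axis).
dE/dr = −6kp₁/r⁴, so |F| = 6kp₁p₂/r⁴ (attractive for aligned moments).
F = 6(8.99×10⁹)(2.55×10⁻¹²)(2.97×10⁻¹¹)/(0.0928)⁴ = 5.508×10⁻⁸ N.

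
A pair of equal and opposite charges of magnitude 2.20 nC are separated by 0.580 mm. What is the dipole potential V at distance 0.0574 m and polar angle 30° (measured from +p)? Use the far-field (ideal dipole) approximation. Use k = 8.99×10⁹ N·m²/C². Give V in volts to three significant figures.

V ≈ 3.02 V

Dipole moment p = qd = (2.20×10⁻⁹ C)(5.80×10⁻⁴ m) = 1.276×10⁻¹² C·m.
The dipole potential is V = kp cosθ / r².
V = (8.99×10⁹)(1.276×10⁻¹²)·cos30° / (0.0574)² = 3.015 V.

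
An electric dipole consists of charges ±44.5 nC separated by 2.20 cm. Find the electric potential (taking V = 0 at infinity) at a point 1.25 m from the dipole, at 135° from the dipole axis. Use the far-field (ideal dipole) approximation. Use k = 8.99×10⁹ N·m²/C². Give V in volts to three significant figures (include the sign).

Dipole moment p = qd = (4.45×10⁻⁸ C)(0.0220 m) = 9.79×10⁻¹⁰ C·m.
The dipole potential is V = kp cosθ / r².
V = (8.99×10⁹)(9.79×10⁻¹⁰)·cos135° / (1.25)² = -3.983 V.

V ≈ -3.98 V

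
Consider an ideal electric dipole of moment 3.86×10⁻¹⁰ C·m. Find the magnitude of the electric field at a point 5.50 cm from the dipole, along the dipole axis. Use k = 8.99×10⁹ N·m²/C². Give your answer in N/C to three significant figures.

On the dipole axis E = 2kp/r³.
E = 2·(8.99×10⁹)(3.86×10⁻¹⁰) / (0.0550)³ = 4.171×10⁴ N/C.

E ≈ 4.17×10⁴ N/C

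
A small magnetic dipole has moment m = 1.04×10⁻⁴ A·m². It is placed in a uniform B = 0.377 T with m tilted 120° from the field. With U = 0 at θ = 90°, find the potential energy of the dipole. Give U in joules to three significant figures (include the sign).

U ≈ 1.96×10⁻⁵ J

U = −m·B = −mB cosθ.
U = −(1.04×10⁻⁴)(0.377)·cos120° = 1.960×10⁻⁵ J.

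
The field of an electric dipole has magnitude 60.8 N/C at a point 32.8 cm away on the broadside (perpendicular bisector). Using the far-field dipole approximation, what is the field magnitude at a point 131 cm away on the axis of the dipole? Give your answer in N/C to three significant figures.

E ≈ 1.91 N/C

Dipole fields scale as 1/r³ in the far field.
The axial field is twice the equatorial field at the same r, so the geometry factor is 2/1.
E₂ = E₁ · (2/1) · (r₁/r₂)³ = 60.8 · 2 · (32.8/131)³.
(r₁/r₂)³ = (0.2504)³ = 0.0157.
E₂ ≈ 1.909 N/C.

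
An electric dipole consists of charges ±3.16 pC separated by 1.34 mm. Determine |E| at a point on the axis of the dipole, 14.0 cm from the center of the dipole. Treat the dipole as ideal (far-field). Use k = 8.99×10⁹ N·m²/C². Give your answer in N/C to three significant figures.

Dipole moment p = qd = (3.16×10⁻¹² C)(0.00134 m) = 4.234×10⁻¹⁵ C·m.
On the dipole axis E = 2kp/r³.
E = 2·(8.99×10⁹)(4.234×10⁻¹⁵) / (0.140)³ = 0.02774 N/C.

E ≈ 0.0277 N/C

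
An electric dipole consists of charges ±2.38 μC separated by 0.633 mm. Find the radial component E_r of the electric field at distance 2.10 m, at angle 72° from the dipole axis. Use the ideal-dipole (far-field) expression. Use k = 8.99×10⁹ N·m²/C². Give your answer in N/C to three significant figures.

Dipole moment p = qd = (2.38×10⁻⁶ C)(6.33×10⁻⁴ m) = 1.507×10⁻⁹ C·m.
For a dipole, E_r = (2kp cosθ)/r³.
kp/r³ = (8.99×10⁹)(1.507×10⁻⁹)/(2.10)³ = 1.463 N/C.
E_r = 2·1.463·cos72° = 0.9041 N/C.

E_r ≈ 0.904 N/C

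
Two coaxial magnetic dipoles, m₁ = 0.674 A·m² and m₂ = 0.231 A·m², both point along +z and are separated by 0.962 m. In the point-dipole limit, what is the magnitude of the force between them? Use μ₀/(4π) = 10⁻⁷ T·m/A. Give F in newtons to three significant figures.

On-axis B of dipole 1: B = (μ₀/4π)·2m₁/r³. Force on dipole 2: F = m₂·dB/dr.
dB/dr = −(μ₀/4π)·6m₁/r⁴, so |F| = (μ₀/4π)·6m₁m₂/r⁴.
F = 6(10⁻⁷)(0.674)(0.231)/(0.962)⁴ = 1.091×10⁻⁷ N.

F ≈ 1.09×10⁻⁷ N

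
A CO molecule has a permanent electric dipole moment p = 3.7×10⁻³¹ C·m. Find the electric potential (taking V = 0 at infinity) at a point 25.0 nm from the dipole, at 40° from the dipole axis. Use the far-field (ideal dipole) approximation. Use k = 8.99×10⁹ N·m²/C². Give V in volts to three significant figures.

V ≈ 4.08×10⁻⁶ V

The dipole potential is V = kp cosθ / r².
V = (8.99×10⁹)(3.70×10⁻³¹)·cos40° / (2.50×10⁻⁸)² = 4.077×10⁻⁶ V.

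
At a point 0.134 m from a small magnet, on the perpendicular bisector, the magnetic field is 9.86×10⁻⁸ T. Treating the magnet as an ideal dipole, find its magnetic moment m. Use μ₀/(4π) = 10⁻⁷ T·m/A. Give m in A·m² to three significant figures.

In the equatorial plane B = (μ₀/4π)·m/r³, so m = Br³·4π/(μ₀).
m = (9.86×10⁻⁸)·(0.134)³ / (10⁻⁷) = 0.002372 A·m².

m ≈ 0.00237 A·m²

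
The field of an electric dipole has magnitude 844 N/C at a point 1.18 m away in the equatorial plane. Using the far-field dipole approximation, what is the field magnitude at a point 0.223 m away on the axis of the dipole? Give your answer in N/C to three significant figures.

Dipole fields scale as 1/r³ in the far field.
The axial field is twice the equatorial field at the same r, so the geometry factor is 2/1.
E₂ = E₁ · (2/1) · (r₁/r₂)³ = 844 · 2 · (1.18/0.223)³.
(r₁/r₂)³ = (5.291)³ = 148.2.
E₂ ≈ 2.501×10⁵ N/C.

E ≈ 2.50×10⁵ N/C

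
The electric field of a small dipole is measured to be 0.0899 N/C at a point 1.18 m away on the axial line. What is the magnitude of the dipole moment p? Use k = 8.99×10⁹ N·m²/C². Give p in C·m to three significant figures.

On axis E = 2kp/r³, so p = Er³/(2k).
p = (0.0899)·(1.18)³ / (2·8.99×10⁹) = 8.215×10⁻¹² C·m.

p ≈ 8.22×10⁻¹² C·m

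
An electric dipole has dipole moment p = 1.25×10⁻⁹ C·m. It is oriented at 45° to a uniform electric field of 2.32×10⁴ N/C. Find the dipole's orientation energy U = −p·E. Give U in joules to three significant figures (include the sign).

U ≈ -2.05×10⁻⁵ J

U = −p·E = −pE cosθ.
U = −(1.25×10⁻⁹)(2.32×10⁴)·cos45° = -2.051×10⁻⁵ J.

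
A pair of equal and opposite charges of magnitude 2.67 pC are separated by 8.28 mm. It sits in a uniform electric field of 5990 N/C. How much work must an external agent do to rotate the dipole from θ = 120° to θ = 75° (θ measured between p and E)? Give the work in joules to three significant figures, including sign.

Dipole moment p = qd = (2.67×10⁻¹² C)(0.00828 m) = 2.211×10⁻¹⁴ C·m.
W_ext = ΔU = U(θ₂) − U(θ₁) = −pE cosθ₂ − (−pE cosθ₁) = pE(cosθ₁ − cosθ₂).
W = (2.211×10⁻¹⁴)(5990)·(cos120° − cos75°) = (1.324×10⁻¹⁰)·(-0.7588) = -1.005×10⁻¹⁰ J.

W ≈ -1.00×10⁻¹⁰ J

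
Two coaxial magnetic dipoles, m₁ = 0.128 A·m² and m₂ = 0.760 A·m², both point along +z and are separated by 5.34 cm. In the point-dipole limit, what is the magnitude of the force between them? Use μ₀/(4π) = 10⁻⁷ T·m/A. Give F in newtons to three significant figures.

F ≈ 0.00718 N

On-axis B of dipole 1: B = (μ₀/4π)·2m₁/r³. Force on dipole 2: F = m₂·dB/dr.
dB/dr = −(μ₀/4π)·6m₁/r⁴, so |F| = (μ₀/4π)·6m₁m₂/r⁴.
F = 6(10⁻⁷)(0.128)(0.760)/(0.0534)⁴ = 0.007178 N.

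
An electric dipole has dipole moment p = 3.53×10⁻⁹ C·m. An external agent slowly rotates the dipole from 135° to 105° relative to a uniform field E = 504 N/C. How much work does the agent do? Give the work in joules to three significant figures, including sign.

W_ext = ΔU = U(θ₂) − U(θ₁) = −pE cosθ₂ − (−pE cosθ₁) = pE(cosθ₁ − cosθ₂).
W = (3.53×10⁻⁹)(504)·(cos135° − cos105°) = (1.779×10⁻⁶)·(-0.4483) = -7.976×10⁻⁷ J.

W ≈ -7.98×10⁻⁷ J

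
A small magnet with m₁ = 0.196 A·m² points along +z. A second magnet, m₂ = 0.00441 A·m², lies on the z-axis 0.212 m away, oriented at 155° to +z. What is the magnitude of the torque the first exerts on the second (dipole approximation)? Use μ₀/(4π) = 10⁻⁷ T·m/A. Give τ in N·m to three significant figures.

τ ≈ 7.67×10⁻⁹ N·m

Dipole B is on the axis of dipole A, so B₁ there is axial: B₁ = (μ₀/4π)·2m₁/r³ along +z.
B₁ = 2(10⁻⁷)(0.196)/(0.212)³ = 4.114×10⁻⁶ T.
τ = m₂ B₁ sinθ.
τ = (0.00441)(4.114×10⁻⁶)·sin155° = 7.668×10⁻⁹ N·m.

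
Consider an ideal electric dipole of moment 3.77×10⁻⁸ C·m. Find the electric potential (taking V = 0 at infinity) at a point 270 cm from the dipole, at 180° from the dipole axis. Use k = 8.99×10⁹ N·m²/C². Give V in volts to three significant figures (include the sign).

V ≈ -46.5 V

The dipole potential is V = kp cosθ / r².
V = (8.99×10⁹)(3.77×10⁻⁸)·cos180° / (2.70)² = -46.49 V.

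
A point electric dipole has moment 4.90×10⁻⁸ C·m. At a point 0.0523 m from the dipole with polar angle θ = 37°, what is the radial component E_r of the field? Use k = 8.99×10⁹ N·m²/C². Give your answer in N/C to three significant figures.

For a dipole, E_r = (2kp cosθ)/r³.
kp/r³ = (8.99×10⁹)(4.90×10⁻⁸)/(0.0523)³ = 3.079×10⁶ N/C.
E_r = 2·3.079×10⁶·cos37° = 4.918×10⁶ N/C.

E_r ≈ 4.92×10⁶ N/C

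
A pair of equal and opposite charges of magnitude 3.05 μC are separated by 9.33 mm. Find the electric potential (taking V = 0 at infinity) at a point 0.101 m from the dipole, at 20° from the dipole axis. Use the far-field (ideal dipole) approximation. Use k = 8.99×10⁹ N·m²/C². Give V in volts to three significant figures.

V ≈ 2.36×10⁴ V

Dipole moment p = qd = (3.05×10⁻⁶ C)(0.00933 m) = 2.846×10⁻⁸ C·m.
The dipole potential is V = kp cosθ / r².
V = (8.99×10⁹)(2.846×10⁻⁸)·cos20° / (0.101)² = 2.357×10⁴ V.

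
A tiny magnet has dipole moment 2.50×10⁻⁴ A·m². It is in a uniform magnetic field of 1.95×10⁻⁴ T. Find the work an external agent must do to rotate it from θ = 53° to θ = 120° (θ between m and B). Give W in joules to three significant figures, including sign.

W ≈ 5.37×10⁻⁸ J

W_ext = ΔU = −mB cosθ₂ + mB cosθ₁ = mB(cosθ₁ − cosθ₂).
W = (2.50×10⁻⁴)(1.95×10⁻⁴)·(cos53° − cos120°) = (4.875×10⁻⁸)·(+1.1018) = 5.371×10⁻⁸ J.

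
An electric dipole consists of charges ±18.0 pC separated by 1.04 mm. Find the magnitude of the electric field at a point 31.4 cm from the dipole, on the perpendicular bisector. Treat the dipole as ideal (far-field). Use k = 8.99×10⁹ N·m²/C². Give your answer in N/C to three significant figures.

E ≈ 0.00544 N/C

Dipole moment p = qd = (1.80×10⁻¹¹ C)(0.00104 m) = 1.872×10⁻¹⁴ C·m.
In the equatorial plane E = kp/r³.
E = (8.99×10⁹)(1.872×10⁻¹⁴) / (0.314)³ = 0.005436 N/C.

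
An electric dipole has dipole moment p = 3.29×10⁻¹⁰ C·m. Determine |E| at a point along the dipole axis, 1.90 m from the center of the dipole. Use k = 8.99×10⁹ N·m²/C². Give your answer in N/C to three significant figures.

On the dipole axis E = 2kp/r³.
E = 2·(8.99×10⁹)(3.29×10⁻¹⁰) / (1.90)³ = 0.8624 N/C.

E ≈ 0.862 N/C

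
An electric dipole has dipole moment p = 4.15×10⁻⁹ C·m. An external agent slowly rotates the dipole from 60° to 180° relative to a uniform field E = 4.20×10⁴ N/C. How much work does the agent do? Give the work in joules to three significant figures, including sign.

W ≈ 2.61×10⁻⁴ J

W_ext = ΔU = U(θ₂) − U(θ₁) = −pE cosθ₂ − (−pE cosθ₁) = pE(cosθ₁ − cosθ₂).
W = (4.15×10⁻⁹)(4.20×10⁴)·(cos60° − cos180°) = (1.743×10⁻⁴)·(+1.5000) = 2.614×10⁻⁴ J.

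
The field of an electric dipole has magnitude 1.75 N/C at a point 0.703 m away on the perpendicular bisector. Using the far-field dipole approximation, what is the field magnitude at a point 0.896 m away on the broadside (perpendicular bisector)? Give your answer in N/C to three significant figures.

Dipole fields scale as 1/r³ in the far field; the geometry is the same at both points.
E₂ = E₁ · (r₁/r₂)³ = 1.75 · (0.703/0.896)³.
(r₁/r₂)³ = (0.7846)³ = 0.483.
E₂ ≈ 0.8452 N/C.

E ≈ 0.845 N/C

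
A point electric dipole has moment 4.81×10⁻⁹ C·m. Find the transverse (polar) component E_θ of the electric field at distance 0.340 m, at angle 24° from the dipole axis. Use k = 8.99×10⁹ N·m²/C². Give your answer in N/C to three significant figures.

E_θ ≈ 447 N/C

For a dipole, E_θ = (kp sinθ)/r³.
kp/r³ = (8.99×10⁹)(4.81×10⁻⁹)/(0.340)³ = 1100 N/C.
E_θ = 1100·sin24° = 447.5 N/C.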